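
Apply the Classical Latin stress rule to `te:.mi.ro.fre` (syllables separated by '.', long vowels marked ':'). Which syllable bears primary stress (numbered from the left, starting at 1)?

Classical Latin: stress the penult if heavy (long vowel or closed), else the antepenult.
Weights: 2 mi L, 3 ro L, 4 fre L.
The penult (syllable 3, ro) is light, so stress falls on the antepenult (syllable 2, mi).
Stress on syllable 2: te:.ˈmi.ro.fre.

2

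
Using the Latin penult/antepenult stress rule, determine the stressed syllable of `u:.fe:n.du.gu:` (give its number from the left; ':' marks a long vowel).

2

Classical Latin: stress the penult if heavy (long vowel or closed), else the antepenult.
Weights: 2 fe:n H, 3 du L, 4 gu: H.
The penult (syllable 3, du) is light, so stress falls on the antepenult (syllable 2, fe:n).
Stress on syllable 2: u:.ˈfe:n.du.gu:.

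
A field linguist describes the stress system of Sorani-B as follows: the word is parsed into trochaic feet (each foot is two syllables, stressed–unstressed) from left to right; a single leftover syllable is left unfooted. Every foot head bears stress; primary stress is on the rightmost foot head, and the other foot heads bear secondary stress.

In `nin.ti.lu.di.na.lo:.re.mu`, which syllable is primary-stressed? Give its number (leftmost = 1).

7

Parse left to right into trochaic (ˈσσ) feet: (ˈnin.ti) (ˈlu.di) (ˈna.lo:) (ˈre.mu).
Foot heads (stressed positions): 1, 3, 5, 7.
End Rule Rightmost: primary stress on the rightmost head = syllable 7.
Primary stress: syllable 7 → nin.ti.lu.di.na.lo:.ˈre.mu.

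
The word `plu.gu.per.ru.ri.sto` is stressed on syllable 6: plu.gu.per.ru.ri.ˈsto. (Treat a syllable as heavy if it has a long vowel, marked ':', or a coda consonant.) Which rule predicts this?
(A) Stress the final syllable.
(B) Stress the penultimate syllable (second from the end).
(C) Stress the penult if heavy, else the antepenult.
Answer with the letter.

A

Rule A → syllable 6 ✓.
Rule B → syllable 5 (observed: 6).
Rule C → syllable 4 (observed: 6).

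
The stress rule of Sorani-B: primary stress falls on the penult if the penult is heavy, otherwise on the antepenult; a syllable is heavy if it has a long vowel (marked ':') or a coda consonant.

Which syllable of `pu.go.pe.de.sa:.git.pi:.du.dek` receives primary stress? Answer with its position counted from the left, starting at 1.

Weights: 7 pi: H, 8 du L, 9 dek H.
The penult (syllable 8, du) is light, so stress falls on the antepenult (syllable 7, pi:).
Primary stress: syllable 7 → pu.go.pe.de.sa:.git.ˈpi:.du.dek.

7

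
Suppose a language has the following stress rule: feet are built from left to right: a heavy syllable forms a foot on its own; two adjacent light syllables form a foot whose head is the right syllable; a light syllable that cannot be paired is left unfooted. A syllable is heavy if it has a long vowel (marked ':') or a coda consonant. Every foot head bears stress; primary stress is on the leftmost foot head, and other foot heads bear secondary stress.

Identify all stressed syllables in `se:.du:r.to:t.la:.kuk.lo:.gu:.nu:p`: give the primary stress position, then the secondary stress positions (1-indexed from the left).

primary 1, secondary 2, 3, 4, 5, 6, 7, 8

Weights: 1 se: H, 2 du:r H, 3 to:t H, 4 la: H, 5 kuk H, 6 lo: H, 7 gu: H, 8 nu:p H.
Parse left to right (heavy = foot alone; LL = one foot; stranded L unfooted): (ˈse:) (ˈdu:r) (ˈto:t) (ˈla:) (ˈkuk) (ˈlo:) (ˈgu:) (ˈnu:p).
Foot heads: 1, 2, 3, 4, 5, 6, 7, 8.
Primary stress on the leftmost head = syllable 1.
Secondary stress on 2, 3, 4, 5, 6, 7, 8: ˈse:.ˌdu:r.ˌto:t.ˌla:.ˌkuk.ˌlo:.ˌgu:.ˌnu:p.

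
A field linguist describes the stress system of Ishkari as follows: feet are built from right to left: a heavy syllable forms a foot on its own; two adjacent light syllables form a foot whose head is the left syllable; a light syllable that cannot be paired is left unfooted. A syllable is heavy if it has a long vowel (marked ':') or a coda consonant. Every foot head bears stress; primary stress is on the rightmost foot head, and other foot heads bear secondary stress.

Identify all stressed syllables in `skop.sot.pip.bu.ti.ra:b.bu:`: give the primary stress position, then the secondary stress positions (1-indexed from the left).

Weights: 1 skop H, 2 sot H, 3 pip H, 4 bu L, 5 ti L, 6 ra:b H, 7 bu: H.
Parse right to left (heavy = foot alone; LL = one foot; stranded L unfooted): (ˈskop) (ˈsot) (ˈpip) (ˈbu.ti) (ˈra:b) (ˈbu:).
Foot heads: 1, 2, 3, 4, 6, 7.
Primary stress on the rightmost head = syllable 7.
Secondary stress on 1, 2, 3, 4, 6: ˌskop.ˌsot.ˌpip.ˌbu.ti.ˌra:b.ˈbu:.

primary 7, secondary 1, 2, 3, 4, 6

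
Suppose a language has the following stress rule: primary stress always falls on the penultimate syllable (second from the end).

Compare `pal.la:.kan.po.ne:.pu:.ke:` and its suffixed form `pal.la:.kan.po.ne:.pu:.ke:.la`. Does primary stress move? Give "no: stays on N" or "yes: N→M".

Base `pal.la:.kan.po.ne:.pu:.ke:` (7 syllables):
  The word has 7 syllables; the penultimate syllable (second from the end) is syllable 6 (pu:).
  → primary stress on syllable 6.
Suffixed `pal.la:.kan.po.ne:.pu:.ke:.la` (8 syllables):
  The word has 8 syllables; the penultimate syllable (second from the end) is syllable 7 (ke:).
  → primary stress on syllable 7.

yes: 6→7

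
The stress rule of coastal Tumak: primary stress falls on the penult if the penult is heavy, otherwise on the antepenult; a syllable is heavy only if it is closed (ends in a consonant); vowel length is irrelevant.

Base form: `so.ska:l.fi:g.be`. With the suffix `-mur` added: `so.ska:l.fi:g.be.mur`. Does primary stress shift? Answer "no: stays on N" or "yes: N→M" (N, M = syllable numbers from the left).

Base `so.ska:l.fi:g.be` (4 syllables):
  Weights: 2 ska:l H, 3 fi:g H, 4 be L.
  The penult (syllable 3, fi:g) is heavy, so it takes stress.
  → primary stress on syllable 3.
Suffixed `so.ska:l.fi:g.be.mur` (5 syllables):
  Weights: 3 fi:g H, 4 be L, 5 mur H.
  The penult (syllable 4, be) is light, so stress falls on the antepenult (syllable 3, fi:g).
  → primary stress on syllable 3.

no: stays on 3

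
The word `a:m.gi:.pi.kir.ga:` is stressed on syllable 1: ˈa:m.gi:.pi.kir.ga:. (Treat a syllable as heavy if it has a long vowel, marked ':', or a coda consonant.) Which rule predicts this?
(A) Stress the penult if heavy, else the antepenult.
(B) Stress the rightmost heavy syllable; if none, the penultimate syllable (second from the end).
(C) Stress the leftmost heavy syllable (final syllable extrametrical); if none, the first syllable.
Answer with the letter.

C

Rule A → syllable 4 (observed: 1).
Rule B → syllable 5 (observed: 1).
Rule C → syllable 1 ✓.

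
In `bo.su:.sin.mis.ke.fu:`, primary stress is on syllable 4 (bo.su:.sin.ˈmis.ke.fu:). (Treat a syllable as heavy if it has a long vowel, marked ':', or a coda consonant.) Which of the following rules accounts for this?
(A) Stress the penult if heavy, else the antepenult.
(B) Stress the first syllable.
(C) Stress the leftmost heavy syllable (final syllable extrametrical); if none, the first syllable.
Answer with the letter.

Rule A → syllable 4 ✓.
Rule B → syllable 1 (observed: 4).
Rule C → syllable 2 (observed: 4).

A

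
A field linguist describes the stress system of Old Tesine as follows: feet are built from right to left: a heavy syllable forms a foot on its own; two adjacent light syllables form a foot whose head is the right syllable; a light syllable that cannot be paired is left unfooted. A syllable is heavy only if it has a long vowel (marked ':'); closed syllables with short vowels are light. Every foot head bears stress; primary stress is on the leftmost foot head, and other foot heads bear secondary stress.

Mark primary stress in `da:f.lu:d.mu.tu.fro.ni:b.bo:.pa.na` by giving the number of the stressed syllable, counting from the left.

Weights: 1 da:f H, 2 lu:d H, 3 mu L, 4 tu L, 5 fro L, 6 ni:b H, 7 bo: H, 8 pa L, 9 na L.
Parse right to left (heavy = foot alone; LL = one foot; stranded L unfooted): (ˈda:f) (ˈlu:d) mu (tu.ˈfro) (ˈni:b) (ˈbo:) (pa.ˈna).
Foot heads: 1, 2, 5, 6, 7, 9.
Primary stress on the leftmost head = syllable 1.
Primary stress: syllable 1 → ˈda:f.lu:d.mu.tu.fro.ni:b.bo:.pa.na.

1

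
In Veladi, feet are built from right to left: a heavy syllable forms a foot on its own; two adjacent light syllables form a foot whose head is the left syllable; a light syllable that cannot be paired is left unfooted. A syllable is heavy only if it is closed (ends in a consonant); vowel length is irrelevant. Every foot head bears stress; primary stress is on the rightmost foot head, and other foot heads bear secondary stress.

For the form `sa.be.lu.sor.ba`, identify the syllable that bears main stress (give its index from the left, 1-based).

Weights: 1 sa L, 2 be L, 3 lu L, 4 sor H, 5 ba L.
Parse right to left (heavy = foot alone; LL = one foot; stranded L unfooted): sa (ˈbe.lu) (ˈsor) ba.
Foot heads: 2, 4.
Primary stress on the rightmost head = syllable 4.
Primary stress: syllable 4 → sa.be.lu.ˈsor.ba.

4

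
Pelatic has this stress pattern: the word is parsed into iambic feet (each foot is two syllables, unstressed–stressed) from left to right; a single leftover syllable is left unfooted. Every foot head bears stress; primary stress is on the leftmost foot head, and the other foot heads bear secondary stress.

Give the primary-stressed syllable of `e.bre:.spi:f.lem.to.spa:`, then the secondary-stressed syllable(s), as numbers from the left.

Parse left to right into iambic (σˈσ) feet: (e.ˈbre:) (spi:f.ˈlem) (to.ˈspa:).
Foot heads (stressed positions): 2, 4, 6.
End Rule Leftmost: primary stress on the leftmost head = syllable 2.
Secondary stress on 4, 6: e.ˈbre:.spi:f.ˌlem.to.ˌspa:.

primary 2, secondary 4, 6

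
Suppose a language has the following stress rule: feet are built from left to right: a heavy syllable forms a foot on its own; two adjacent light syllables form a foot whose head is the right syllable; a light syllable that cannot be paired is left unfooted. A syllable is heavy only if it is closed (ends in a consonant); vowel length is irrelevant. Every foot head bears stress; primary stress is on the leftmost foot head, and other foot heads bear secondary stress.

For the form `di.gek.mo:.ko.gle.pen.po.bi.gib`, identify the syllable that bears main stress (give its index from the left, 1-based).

2

Weights: 1 di L, 2 gek H, 3 mo: L, 4 ko L, 5 gle L, 6 pen H, 7 po L, 8 bi L, 9 gib H.
Parse left to right (heavy = foot alone; LL = one foot; stranded L unfooted): di (ˈgek) (mo:.ˈko) gle (ˈpen) (po.ˈbi) (ˈgib).
Foot heads: 2, 4, 6, 8, 9.
Primary stress on the leftmost head = syllable 2.
Primary stress: syllable 2 → di.ˈgek.mo:.ko.gle.pen.po.bi.gib.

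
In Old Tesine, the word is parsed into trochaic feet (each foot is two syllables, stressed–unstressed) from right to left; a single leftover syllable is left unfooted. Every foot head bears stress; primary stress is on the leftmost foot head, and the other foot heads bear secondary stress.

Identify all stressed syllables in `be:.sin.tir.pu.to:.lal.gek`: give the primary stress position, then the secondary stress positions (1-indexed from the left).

Parse right to left into trochaic (ˈσσ) feet: be: (ˈsin.tir) (ˈpu.to:) (ˈlal.gek). Syllable 1 is left unfooted.
Foot heads (stressed positions): 2, 4, 6.
End Rule Leftmost: primary stress on the leftmost head = syllable 2.
Secondary stress on 4, 6: be:.ˈsin.tir.ˌpu.to:.ˌlal.gek.

primary 2, secondary 4, 6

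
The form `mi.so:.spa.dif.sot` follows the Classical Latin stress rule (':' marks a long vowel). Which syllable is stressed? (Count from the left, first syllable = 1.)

Classical Latin: stress the penult if heavy (long vowel or closed), else the antepenult.
Weights: 3 spa L, 4 dif H, 5 sot H.
The penult (syllable 4, dif) is heavy, so it takes stress.
Stress on syllable 4: mi.so:.spa.ˈdif.sot.

4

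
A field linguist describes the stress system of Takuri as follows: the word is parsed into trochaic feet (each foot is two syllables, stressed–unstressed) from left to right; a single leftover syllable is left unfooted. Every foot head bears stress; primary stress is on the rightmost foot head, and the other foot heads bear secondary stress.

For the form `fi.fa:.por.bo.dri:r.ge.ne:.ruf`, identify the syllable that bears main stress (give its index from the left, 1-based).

Parse left to right into trochaic (ˈσσ) feet: (ˈfi.fa:) (ˈpor.bo) (ˈdri:r.ge) (ˈne:.ruf).
Foot heads (stressed positions): 1, 3, 5, 7.
End Rule Rightmost: primary stress on the rightmost head = syllable 7.
Primary stress: syllable 7 → fi.fa:.por.bo.dri:r.ge.ˈne:.ruf.

7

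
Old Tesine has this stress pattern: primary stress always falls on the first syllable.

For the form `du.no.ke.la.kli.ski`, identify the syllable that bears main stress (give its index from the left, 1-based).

1

The word has 6 syllables; the first syllable is syllable 1 (du).
Primary stress: syllable 1 → ˈdu.no.ke.la.kli.ski.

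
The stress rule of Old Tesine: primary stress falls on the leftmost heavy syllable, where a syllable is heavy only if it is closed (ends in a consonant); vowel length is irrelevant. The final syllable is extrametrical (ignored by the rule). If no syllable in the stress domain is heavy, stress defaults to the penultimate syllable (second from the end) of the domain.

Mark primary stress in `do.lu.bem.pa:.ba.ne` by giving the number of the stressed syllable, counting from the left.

3

The final syllable (6, ne) is extrametrical; the stress domain is syllables 1–5.
Weights: 1 do L, 2 lu L, 3 bem H, 4 pa: L, 5 ba L.
Heavy syllables in the domain: 3. The leftmost is syllable 3 (bem).
Primary stress: syllable 3 → do.lu.ˈbem.pa:.ba.ne.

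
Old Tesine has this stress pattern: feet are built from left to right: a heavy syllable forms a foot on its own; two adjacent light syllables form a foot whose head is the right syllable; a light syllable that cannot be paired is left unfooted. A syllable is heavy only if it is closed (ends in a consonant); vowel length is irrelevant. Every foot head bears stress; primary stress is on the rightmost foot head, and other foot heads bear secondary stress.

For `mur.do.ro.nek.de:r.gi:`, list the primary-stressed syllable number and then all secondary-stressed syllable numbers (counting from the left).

primary 5, secondary 1, 3, 4

Weights: 1 mur H, 2 do L, 3 ro L, 4 nek H, 5 de:r H, 6 gi: L.
Parse left to right (heavy = foot alone; LL = one foot; stranded L unfooted): (ˈmur) (do.ˈro) (ˈnek) (ˈde:r) gi:.
Foot heads: 1, 3, 4, 5.
Primary stress on the rightmost head = syllable 5.
Secondary stress on 1, 3, 4: ˌmur.do.ˌro.ˌnek.ˈde:r.gi:.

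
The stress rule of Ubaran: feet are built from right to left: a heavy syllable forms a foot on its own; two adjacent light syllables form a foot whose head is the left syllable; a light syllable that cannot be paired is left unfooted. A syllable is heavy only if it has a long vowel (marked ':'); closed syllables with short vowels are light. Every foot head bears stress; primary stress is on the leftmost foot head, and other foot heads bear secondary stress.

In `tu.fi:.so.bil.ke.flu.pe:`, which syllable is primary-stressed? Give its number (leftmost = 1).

2

Weights: 1 tu L, 2 fi: H, 3 so L, 4 bil L, 5 ke L, 6 flu L, 7 pe: H.
Parse right to left (heavy = foot alone; LL = one foot; stranded L unfooted): tu (ˈfi:) (ˈso.bil) (ˈke.flu) (ˈpe:).
Foot heads: 2, 3, 5, 7.
Primary stress on the leftmost head = syllable 2.
Primary stress: syllable 2 → tu.ˈfi:.so.bil.ke.flu.pe:.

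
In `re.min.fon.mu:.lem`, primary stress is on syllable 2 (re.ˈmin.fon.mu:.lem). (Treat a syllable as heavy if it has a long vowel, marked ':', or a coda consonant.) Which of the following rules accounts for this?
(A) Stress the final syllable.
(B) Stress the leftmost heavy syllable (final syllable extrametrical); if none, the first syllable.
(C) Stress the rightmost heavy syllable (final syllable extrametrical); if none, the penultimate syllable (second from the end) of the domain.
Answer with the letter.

B

Rule A → syllable 5 (observed: 2).
Rule B → syllable 2 ✓.
Rule C → syllable 4 (observed: 2).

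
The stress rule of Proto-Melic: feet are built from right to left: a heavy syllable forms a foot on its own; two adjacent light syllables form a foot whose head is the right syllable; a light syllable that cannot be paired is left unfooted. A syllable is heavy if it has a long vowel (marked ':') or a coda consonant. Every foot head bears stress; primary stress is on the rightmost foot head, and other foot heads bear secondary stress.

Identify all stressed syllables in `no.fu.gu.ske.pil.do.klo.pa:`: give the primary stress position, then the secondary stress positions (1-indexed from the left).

Weights: 1 no L, 2 fu L, 3 gu L, 4 ske L, 5 pil H, 6 do L, 7 klo L, 8 pa: H.
Parse right to left (heavy = foot alone; LL = one foot; stranded L unfooted): (no.ˈfu) (gu.ˈske) (ˈpil) (do.ˈklo) (ˈpa:).
Foot heads: 2, 4, 5, 7, 8.
Primary stress on the rightmost head = syllable 8.
Secondary stress on 2, 4, 5, 7: no.ˌfu.gu.ˌske.ˌpil.do.ˌklo.ˈpa:.

primary 8, secondary 2, 4, 5, 7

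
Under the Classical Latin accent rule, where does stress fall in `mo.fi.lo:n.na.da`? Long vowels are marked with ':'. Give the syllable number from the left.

3

Classical Latin: stress the penult if heavy (long vowel or closed), else the antepenult.
Weights: 3 lo:n H, 4 na L, 5 da L.
The penult (syllable 4, na) is light, so stress falls on the antepenult (syllable 3, lo:n).
Stress on syllable 3: mo.fi.ˈlo:n.na.da.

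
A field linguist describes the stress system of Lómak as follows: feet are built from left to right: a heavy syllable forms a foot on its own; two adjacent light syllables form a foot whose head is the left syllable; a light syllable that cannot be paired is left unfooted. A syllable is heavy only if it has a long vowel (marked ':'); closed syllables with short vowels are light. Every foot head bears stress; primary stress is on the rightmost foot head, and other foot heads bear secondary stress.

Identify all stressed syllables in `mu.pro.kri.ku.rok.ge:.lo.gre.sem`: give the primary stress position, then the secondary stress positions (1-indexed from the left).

primary 7, secondary 1, 3, 6

Weights: 1 mu L, 2 pro L, 3 kri L, 4 ku L, 5 rok L, 6 ge: H, 7 lo L, 8 gre L, 9 sem L.
Parse left to right (heavy = foot alone; LL = one foot; stranded L unfooted): (ˈmu.pro) (ˈkri.ku) rok (ˈge:) (ˈlo.gre) sem.
Foot heads: 1, 3, 6, 7.
Primary stress on the rightmost head = syllable 7.
Secondary stress on 1, 3, 6: ˌmu.pro.ˌkri.ku.rok.ˌge:.ˈlo.gre.sem.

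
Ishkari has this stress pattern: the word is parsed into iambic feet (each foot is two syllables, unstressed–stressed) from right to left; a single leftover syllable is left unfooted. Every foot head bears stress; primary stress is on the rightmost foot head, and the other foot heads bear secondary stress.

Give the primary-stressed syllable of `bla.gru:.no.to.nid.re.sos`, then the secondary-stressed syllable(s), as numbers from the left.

Parse right to left into iambic (σˈσ) feet: bla (gru:.ˈno) (to.ˈnid) (re.ˈsos). Syllable 1 is left unfooted.
Foot heads (stressed positions): 3, 5, 7.
End Rule Rightmost: primary stress on the rightmost head = syllable 7.
Secondary stress on 3, 5: bla.gru:.ˌno.to.ˌnid.re.ˈsos.

primary 7, secondary 3, 5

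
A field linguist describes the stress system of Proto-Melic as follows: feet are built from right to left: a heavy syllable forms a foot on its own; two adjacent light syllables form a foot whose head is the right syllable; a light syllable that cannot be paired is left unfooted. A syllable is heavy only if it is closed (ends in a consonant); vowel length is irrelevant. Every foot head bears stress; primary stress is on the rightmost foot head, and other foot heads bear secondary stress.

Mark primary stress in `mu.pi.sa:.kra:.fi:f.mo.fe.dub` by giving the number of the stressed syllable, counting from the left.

Weights: 1 mu L, 2 pi L, 3 sa: L, 4 kra: L, 5 fi:f H, 6 mo L, 7 fe L, 8 dub H.
Parse right to left (heavy = foot alone; LL = one foot; stranded L unfooted): (mu.ˈpi) (sa:.ˈkra:) (ˈfi:f) (mo.ˈfe) (ˈdub).
Foot heads: 2, 4, 5, 7, 8.
Primary stress on the rightmost head = syllable 8.
Primary stress: syllable 8 → mu.pi.sa:.kra:.fi:f.mo.fe.ˈdub.

8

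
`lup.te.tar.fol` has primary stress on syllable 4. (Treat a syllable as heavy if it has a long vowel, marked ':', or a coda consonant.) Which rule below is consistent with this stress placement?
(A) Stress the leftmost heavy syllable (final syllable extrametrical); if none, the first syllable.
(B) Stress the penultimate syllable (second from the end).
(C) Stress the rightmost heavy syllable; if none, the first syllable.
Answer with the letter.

C

Rule A → syllable 1 (observed: 4).
Rule B → syllable 3 (observed: 4).
Rule C → syllable 4 ✓.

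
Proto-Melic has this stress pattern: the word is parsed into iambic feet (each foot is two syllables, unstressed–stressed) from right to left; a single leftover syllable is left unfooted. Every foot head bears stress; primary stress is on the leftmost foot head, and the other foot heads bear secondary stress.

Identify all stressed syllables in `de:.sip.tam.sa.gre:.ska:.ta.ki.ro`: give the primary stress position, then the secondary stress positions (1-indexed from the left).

primary 3, secondary 5, 7, 9

Parse right to left into iambic (σˈσ) feet: de: (sip.ˈtam) (sa.ˈgre:) (ska:.ˈta) (ki.ˈro). Syllable 1 is left unfooted.
Foot heads (stressed positions): 3, 5, 7, 9.
End Rule Leftmost: primary stress on the leftmost head = syllable 3.
Secondary stress on 5, 7, 9: de:.sip.ˈtam.sa.ˌgre:.ska:.ˌta.ki.ˌro.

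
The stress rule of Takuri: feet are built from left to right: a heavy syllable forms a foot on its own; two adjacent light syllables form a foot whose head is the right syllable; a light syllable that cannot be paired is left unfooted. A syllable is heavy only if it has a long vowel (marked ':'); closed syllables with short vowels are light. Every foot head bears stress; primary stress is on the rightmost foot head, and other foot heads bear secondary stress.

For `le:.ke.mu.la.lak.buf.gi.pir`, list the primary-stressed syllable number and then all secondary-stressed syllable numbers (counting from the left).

primary 7, secondary 1, 3, 5

Weights: 1 le: H, 2 ke L, 3 mu L, 4 la L, 5 lak L, 6 buf L, 7 gi L, 8 pir L.
Parse left to right (heavy = foot alone; LL = one foot; stranded L unfooted): (ˈle:) (ke.ˈmu) (la.ˈlak) (buf.ˈgi) pir.
Foot heads: 1, 3, 5, 7.
Primary stress on the rightmost head = syllable 7.
Secondary stress on 1, 3, 5: ˌle:.ke.ˌmu.la.ˌlak.buf.ˈgi.pir.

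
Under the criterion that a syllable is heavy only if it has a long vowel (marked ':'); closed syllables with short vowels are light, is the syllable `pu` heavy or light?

`pu`: short vowel, open (no coda). Short vowel → light.

light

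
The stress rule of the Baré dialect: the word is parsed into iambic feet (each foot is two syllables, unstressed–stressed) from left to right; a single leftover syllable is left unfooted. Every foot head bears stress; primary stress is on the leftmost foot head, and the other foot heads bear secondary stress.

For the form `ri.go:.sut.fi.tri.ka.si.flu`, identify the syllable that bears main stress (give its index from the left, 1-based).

Parse left to right into iambic (σˈσ) feet: (ri.ˈgo:) (sut.ˈfi) (tri.ˈka) (si.ˈflu).
Foot heads (stressed positions): 2, 4, 6, 8.
End Rule Leftmost: primary stress on the leftmost head = syllable 2.
Primary stress: syllable 2 → ri.ˈgo:.sut.fi.tri.ka.si.flu.

2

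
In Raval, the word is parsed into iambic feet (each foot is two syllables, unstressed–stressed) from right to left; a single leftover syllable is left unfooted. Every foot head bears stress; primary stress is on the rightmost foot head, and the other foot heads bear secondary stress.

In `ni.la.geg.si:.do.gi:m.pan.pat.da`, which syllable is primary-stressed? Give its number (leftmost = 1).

9

Parse right to left into iambic (σˈσ) feet: ni (la.ˈgeg) (si:.ˈdo) (gi:m.ˈpan) (pat.ˈda). Syllable 1 is left unfooted.
Foot heads (stressed positions): 3, 5, 7, 9.
End Rule Rightmost: primary stress on the rightmost head = syllable 9.
Primary stress: syllable 9 → ni.la.geg.si:.do.gi:m.pan.pat.ˈda.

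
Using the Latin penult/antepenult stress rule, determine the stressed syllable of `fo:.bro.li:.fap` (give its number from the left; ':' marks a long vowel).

3

Classical Latin: stress the penult if heavy (long vowel or closed), else the antepenult.
Weights: 2 bro L, 3 li: H, 4 fap H.
The penult (syllable 3, li:) is heavy, so it takes stress.
Stress on syllable 3: fo:.bro.ˈli:.fap.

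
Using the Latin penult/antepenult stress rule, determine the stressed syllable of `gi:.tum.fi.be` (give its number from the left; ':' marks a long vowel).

Classical Latin: stress the penult if heavy (long vowel or closed), else the antepenult.
Weights: 2 tum H, 3 fi L, 4 be L.
The penult (syllable 3, fi) is light, so stress falls on the antepenult (syllable 2, tum).
Stress on syllable 2: gi:.ˈtum.fi.be.

2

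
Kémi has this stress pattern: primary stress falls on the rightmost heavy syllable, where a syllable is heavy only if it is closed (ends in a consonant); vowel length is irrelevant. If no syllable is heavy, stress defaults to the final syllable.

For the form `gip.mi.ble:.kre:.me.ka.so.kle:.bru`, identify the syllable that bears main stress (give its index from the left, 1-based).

1

Weights: 1 gip H, 2 mi L, 3 ble: L, 4 kre: L, 5 me L, 6 ka L, 7 so L, 8 kle: L, 9 bru L.
Heavy syllables in the domain: 1. The rightmost is syllable 1 (gip).
Primary stress: syllable 1 → ˈgip.mi.ble:.kre:.me.ka.so.kle:.bru.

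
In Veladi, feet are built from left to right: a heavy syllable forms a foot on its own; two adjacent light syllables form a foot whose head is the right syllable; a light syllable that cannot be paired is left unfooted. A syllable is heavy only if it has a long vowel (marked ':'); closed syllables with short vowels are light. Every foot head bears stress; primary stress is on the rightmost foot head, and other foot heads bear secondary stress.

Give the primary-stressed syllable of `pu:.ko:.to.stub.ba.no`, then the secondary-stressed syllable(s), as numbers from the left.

Weights: 1 pu: H, 2 ko: H, 3 to L, 4 stub L, 5 ba L, 6 no L.
Parse left to right (heavy = foot alone; LL = one foot; stranded L unfooted): (ˈpu:) (ˈko:) (to.ˈstub) (ba.ˈno).
Foot heads: 1, 2, 4, 6.
Primary stress on the rightmost head = syllable 6.
Secondary stress on 1, 2, 4: ˌpu:.ˌko:.to.ˌstub.ba.ˈno.

primary 6, secondary 1, 2, 4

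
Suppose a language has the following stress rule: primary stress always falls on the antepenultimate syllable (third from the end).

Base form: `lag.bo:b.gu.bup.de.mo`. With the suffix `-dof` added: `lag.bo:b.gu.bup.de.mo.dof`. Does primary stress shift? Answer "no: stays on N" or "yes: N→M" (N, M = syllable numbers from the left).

Base `lag.bo:b.gu.bup.de.mo` (6 syllables):
  The word has 6 syllables; the antepenultimate syllable (third from the end) is syllable 4 (bup).
  → primary stress on syllable 4.
Suffixed `lag.bo:b.gu.bup.de.mo.dof` (7 syllables):
  The word has 7 syllables; the antepenultimate syllable (third from the end) is syllable 5 (de).
  → primary stress on syllable 5.

yes: 4→5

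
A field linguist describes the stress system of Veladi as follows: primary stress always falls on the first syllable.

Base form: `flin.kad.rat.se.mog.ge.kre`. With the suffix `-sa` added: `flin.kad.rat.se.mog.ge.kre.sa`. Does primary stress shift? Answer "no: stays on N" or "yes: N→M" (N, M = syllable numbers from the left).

Base `flin.kad.rat.se.mog.ge.kre` (7 syllables):
  The word has 7 syllables; the first syllable is syllable 1 (flin).
  → primary stress on syllable 1.
Suffixed `flin.kad.rat.se.mog.ge.kre.sa` (8 syllables):
  The word has 8 syllables; the first syllable is syllable 1 (flin).
  → primary stress on syllable 1.

no: stays on 1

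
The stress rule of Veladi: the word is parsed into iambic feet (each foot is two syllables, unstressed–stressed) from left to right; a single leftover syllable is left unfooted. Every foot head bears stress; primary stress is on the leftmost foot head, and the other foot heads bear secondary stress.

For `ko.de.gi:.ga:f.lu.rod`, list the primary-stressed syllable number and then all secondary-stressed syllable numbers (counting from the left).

Parse left to right into iambic (σˈσ) feet: (ko.ˈde) (gi:.ˈga:f) (lu.ˈrod).
Foot heads (stressed positions): 2, 4, 6.
End Rule Leftmost: primary stress on the leftmost head = syllable 2.
Secondary stress on 4, 6: ko.ˈde.gi:.ˌga:f.lu.ˌrod.

primary 2, secondary 4, 6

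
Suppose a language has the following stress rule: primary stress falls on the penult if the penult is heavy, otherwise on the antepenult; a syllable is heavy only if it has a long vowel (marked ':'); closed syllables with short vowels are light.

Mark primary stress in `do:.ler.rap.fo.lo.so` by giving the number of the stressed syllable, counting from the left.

Weights: 4 fo L, 5 lo L, 6 so L.
The penult (syllable 5, lo) is light, so stress falls on the antepenult (syllable 4, fo).
Primary stress: syllable 4 → do:.ler.rap.ˈfo.lo.so.

4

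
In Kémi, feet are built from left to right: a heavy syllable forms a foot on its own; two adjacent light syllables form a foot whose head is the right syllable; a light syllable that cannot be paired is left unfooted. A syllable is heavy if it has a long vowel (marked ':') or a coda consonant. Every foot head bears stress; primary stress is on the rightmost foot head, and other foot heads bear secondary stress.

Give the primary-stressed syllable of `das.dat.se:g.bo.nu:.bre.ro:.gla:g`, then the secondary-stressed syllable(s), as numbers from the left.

Weights: 1 das H, 2 dat H, 3 se:g H, 4 bo L, 5 nu: H, 6 bre L, 7 ro: H, 8 gla:g H.
Parse left to right (heavy = foot alone; LL = one foot; stranded L unfooted): (ˈdas) (ˈdat) (ˈse:g) bo (ˈnu:) bre (ˈro:) (ˈgla:g).
Foot heads: 1, 2, 3, 5, 7, 8.
Primary stress on the rightmost head = syllable 8.
Secondary stress on 1, 2, 3, 5, 7: ˌdas.ˌdat.ˌse:g.bo.ˌnu:.bre.ˌro:.ˈgla:g.

primary 8, secondary 1, 2, 3, 5, 7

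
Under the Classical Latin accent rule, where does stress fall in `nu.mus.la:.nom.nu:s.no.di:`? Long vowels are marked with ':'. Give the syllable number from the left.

5

Classical Latin: stress the penult if heavy (long vowel or closed), else the antepenult.
Weights: 5 nu:s H, 6 no L, 7 di: H.
The penult (syllable 6, no) is light, so stress falls on the antepenult (syllable 5, nu:s).
Stress on syllable 5: nu.mus.la:.nom.ˈnu:s.no.di:.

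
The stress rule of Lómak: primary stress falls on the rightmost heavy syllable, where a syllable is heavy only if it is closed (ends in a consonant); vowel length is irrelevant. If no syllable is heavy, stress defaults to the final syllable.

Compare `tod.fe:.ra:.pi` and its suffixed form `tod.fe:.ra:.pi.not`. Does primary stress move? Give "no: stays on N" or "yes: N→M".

yes: 1→5

Base `tod.fe:.ra:.pi` (4 syllables):
  Weights: 1 tod H, 2 fe: L, 3 ra: L, 4 pi L.
  Heavy syllables in the domain: 1. The rightmost is syllable 1 (tod).
  → primary stress on syllable 1.
Suffixed `tod.fe:.ra:.pi.not` (5 syllables):
  Weights: 1 tod H, 2 fe: L, 3 ra: L, 4 pi L, 5 not H.
  Heavy syllables in the domain: 1, 5. The rightmost is syllable 5 (not).
  → primary stress on syllable 5.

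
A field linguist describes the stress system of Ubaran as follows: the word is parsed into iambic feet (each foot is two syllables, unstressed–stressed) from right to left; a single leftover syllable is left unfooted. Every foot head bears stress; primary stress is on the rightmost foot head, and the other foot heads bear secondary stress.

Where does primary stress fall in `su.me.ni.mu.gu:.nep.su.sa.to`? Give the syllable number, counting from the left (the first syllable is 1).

Parse right to left into iambic (σˈσ) feet: su (me.ˈni) (mu.ˈgu:) (nep.ˈsu) (sa.ˈto). Syllable 1 is left unfooted.
Foot heads (stressed positions): 3, 5, 7, 9.
End Rule Rightmost: primary stress on the rightmost head = syllable 9.
Primary stress: syllable 9 → su.me.ni.mu.gu:.nep.su.sa.ˈto.

9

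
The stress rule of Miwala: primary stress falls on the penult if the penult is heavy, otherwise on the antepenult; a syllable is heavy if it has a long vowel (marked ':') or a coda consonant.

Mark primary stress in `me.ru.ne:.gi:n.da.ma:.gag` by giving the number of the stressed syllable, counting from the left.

6

Weights: 5 da L, 6 ma: H, 7 gag H.
The penult (syllable 6, ma:) is heavy, so it takes stress.
Primary stress: syllable 6 → me.ru.ne:.gi:n.da.ˈma:.gag.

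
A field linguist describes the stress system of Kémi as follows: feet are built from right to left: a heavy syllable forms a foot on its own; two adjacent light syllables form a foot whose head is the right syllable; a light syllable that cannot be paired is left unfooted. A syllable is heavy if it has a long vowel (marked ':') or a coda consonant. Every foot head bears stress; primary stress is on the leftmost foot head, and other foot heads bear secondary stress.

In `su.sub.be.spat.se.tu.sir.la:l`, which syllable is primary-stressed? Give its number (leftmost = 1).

Weights: 1 su L, 2 sub H, 3 be L, 4 spat H, 5 se L, 6 tu L, 7 sir H, 8 la:l H.
Parse right to left (heavy = foot alone; LL = one foot; stranded L unfooted): su (ˈsub) be (ˈspat) (se.ˈtu) (ˈsir) (ˈla:l).
Foot heads: 2, 4, 6, 7, 8.
Primary stress on the leftmost head = syllable 2.
Primary stress: syllable 2 → su.ˈsub.be.spat.se.tu.sir.la:l.

2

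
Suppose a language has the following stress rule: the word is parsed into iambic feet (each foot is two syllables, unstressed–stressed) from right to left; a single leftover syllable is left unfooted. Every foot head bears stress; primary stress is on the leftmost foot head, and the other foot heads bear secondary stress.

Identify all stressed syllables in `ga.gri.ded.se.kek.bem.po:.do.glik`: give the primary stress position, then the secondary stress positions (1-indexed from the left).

Parse right to left into iambic (σˈσ) feet: ga (gri.ˈded) (se.ˈkek) (bem.ˈpo:) (do.ˈglik). Syllable 1 is left unfooted.
Foot heads (stressed positions): 3, 5, 7, 9.
End Rule Leftmost: primary stress on the leftmost head = syllable 3.
Secondary stress on 5, 7, 9: ga.gri.ˈded.se.ˌkek.bem.ˌpo:.do.ˌglik.

primary 3, secondary 5, 7, 9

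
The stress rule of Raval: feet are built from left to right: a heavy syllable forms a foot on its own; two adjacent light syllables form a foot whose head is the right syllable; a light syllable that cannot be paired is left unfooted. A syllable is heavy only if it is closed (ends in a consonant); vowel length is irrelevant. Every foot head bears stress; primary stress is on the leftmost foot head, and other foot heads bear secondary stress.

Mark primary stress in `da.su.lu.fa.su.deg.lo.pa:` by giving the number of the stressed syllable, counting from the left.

Weights: 1 da L, 2 su L, 3 lu L, 4 fa L, 5 su L, 6 deg H, 7 lo L, 8 pa: L.
Parse left to right (heavy = foot alone; LL = one foot; stranded L unfooted): (da.ˈsu) (lu.ˈfa) su (ˈdeg) (lo.ˈpa:).
Foot heads: 2, 4, 6, 8.
Primary stress on the leftmost head = syllable 2.
Primary stress: syllable 2 → da.ˈsu.lu.fa.su.deg.lo.pa:.

2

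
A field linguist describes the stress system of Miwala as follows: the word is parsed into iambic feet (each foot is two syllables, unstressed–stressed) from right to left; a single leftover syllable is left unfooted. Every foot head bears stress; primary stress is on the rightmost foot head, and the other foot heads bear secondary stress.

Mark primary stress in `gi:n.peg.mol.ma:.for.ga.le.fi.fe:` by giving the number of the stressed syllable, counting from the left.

9

Parse right to left into iambic (σˈσ) feet: gi:n (peg.ˈmol) (ma:.ˈfor) (ga.ˈle) (fi.ˈfe:). Syllable 1 is left unfooted.
Foot heads (stressed positions): 3, 5, 7, 9.
End Rule Rightmost: primary stress on the rightmost head = syllable 9.
Primary stress: syllable 9 → gi:n.peg.mol.ma:.for.ga.le.fi.ˈfe:.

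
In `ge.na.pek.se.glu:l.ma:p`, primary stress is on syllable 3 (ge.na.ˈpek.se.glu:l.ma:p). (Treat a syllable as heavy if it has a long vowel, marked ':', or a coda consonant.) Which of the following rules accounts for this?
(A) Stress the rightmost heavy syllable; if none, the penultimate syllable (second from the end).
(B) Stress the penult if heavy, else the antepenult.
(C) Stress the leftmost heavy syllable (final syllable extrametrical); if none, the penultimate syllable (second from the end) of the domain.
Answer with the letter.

Rule A → syllable 6 (observed: 3).
Rule B → syllable 5 (observed: 3).
Rule C → syllable 3 ✓.

C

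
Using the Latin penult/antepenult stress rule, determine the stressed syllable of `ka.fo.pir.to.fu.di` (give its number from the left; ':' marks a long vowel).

Classical Latin: stress the penult if heavy (long vowel or closed), else the antepenult.
Weights: 4 to L, 5 fu L, 6 di L.
The penult (syllable 5, fu) is light, so stress falls on the antepenult (syllable 4, to).
Stress on syllable 4: ka.fo.pir.ˈto.fu.di.

4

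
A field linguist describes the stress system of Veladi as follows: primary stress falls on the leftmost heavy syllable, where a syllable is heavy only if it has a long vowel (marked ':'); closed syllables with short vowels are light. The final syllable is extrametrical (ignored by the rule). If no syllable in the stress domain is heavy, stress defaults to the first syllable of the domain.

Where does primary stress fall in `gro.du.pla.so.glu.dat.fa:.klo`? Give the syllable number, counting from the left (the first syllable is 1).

The final syllable (8, klo) is extrametrical; the stress domain is syllables 1–7.
Weights: 1 gro L, 2 du L, 3 pla L, 4 so L, 5 glu L, 6 dat L, 7 fa: H.
Heavy syllables in the domain: 7. The leftmost is syllable 7 (fa:).
Primary stress: syllable 7 → gro.du.pla.so.glu.dat.ˈfa:.klo.

7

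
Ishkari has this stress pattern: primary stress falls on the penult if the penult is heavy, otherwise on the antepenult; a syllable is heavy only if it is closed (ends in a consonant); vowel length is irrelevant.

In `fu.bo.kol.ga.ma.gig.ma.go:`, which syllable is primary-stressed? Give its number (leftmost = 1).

Weights: 6 gig H, 7 ma L, 8 go: L.
The penult (syllable 7, ma) is light, so stress falls on the antepenult (syllable 6, gig).
Primary stress: syllable 6 → fu.bo.kol.ga.ma.ˈgig.ma.go:.

6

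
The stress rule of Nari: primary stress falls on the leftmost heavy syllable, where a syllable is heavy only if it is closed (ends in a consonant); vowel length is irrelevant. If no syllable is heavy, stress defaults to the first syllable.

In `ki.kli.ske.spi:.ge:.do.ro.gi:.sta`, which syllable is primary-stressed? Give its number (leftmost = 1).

1

Weights: 1 ki L, 2 kli L, 3 ske L, 4 spi: L, 5 ge: L, 6 do L, 7 ro L, 8 gi: L, 9 sta L.
No heavy syllable in the domain; default to the first syllable = syllable 1.
Primary stress: syllable 1 → ˈki.kli.ske.spi:.ge:.do.ro.gi:.sta.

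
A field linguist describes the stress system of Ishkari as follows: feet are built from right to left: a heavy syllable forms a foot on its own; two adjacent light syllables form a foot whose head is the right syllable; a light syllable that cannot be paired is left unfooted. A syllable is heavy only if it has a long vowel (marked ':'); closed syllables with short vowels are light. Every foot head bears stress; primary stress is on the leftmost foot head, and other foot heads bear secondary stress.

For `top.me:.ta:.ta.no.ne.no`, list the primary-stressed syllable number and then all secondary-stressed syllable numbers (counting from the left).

Weights: 1 top L, 2 me: H, 3 ta: H, 4 ta L, 5 no L, 6 ne L, 7 no L.
Parse right to left (heavy = foot alone; LL = one foot; stranded L unfooted): top (ˈme:) (ˈta:) (ta.ˈno) (ne.ˈno).
Foot heads: 2, 3, 5, 7.
Primary stress on the leftmost head = syllable 2.
Secondary stress on 3, 5, 7: top.ˈme:.ˌta:.ta.ˌno.ne.ˌno.

primary 2, secondary 3, 5, 7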